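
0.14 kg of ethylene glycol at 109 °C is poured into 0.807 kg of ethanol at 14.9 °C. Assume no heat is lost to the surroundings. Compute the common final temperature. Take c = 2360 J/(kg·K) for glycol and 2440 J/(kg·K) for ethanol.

T_f ≈ 28.4 °C

Let T be the final temperature. ΣQ_i = 0:
0.14*2360*(T − 109) + 0.807*2440*(T − 14.9) = 0
330.4(T − 109) + 1969.1(T − 14.9) = 0
2299.5 T = 65353
T ≈ 28.42 °C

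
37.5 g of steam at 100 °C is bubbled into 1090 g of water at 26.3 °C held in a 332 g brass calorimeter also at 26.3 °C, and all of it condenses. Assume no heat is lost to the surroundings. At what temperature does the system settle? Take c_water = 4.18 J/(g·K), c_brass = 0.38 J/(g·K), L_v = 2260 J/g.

T_f ≈ 46.2 °C

Net heat exchanged in the isolated system is zero:
condense steam: −37.5·2260 = −84750
  condensate cools 100→T: 37.5·4.18·(T − 100) = 156.75(T − 100)
  original water: 4556.2(T − 26.3)
  brass cup: 332·0.38·(T − 26.3) = 126.16(T − 26.3)
4839.1 T = 84750 + 15675 + 123146 = 223571
T ≈ 46.20 °C (< 100 °C, so full condensation is consistent).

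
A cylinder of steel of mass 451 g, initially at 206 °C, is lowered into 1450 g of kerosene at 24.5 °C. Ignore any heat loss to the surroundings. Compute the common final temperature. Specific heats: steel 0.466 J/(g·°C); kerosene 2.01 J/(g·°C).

T_f ≈ 36.7 °C

Let T be the final temperature. ΣQ_i = 0:
451·0.466·(T − 206) + 1450·2.01·(T − 24.5) = 0
210.17(T − 206) + 2914.5(T − 24.5) = 0
(210.17 + 2914.5) T = 210.17·206 + 2914.5·24.5
T = 114699 / 3124.7 = 36.7 °C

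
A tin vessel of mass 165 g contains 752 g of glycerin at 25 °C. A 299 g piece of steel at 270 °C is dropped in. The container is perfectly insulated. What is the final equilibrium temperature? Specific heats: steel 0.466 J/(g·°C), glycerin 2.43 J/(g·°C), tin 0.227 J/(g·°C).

T_f ≈ 42.0 °C

Taking heat into each body as positive, Σ m c ΔT = 0:
299*0.466*(T − 270) + 752*2.43*(T − 25) + 165*0.227*(T − 25) = 0
139.33(T − 270) + 1827.4(T − 25) + 37.45(T − 25) = 0
2004.1 T = 84241
T = 84241 / 2004.1 = 42 °C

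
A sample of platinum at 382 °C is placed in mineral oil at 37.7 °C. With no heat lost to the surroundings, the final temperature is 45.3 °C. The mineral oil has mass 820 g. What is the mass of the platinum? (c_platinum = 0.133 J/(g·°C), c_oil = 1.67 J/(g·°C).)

m ≈ 232 g

Let T be the final temperature. ΣQ_i = 0:
m·0.133·(45.3 − 382) + 820·1.67·(45.3 − 37.7) = 0
-44.78 m = -10407
m = -10407/-44.78 ≈ 232.4 g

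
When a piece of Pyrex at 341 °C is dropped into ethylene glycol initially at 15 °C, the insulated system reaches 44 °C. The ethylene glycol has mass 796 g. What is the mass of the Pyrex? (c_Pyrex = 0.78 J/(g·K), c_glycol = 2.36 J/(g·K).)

m ≈ 235 g

Setting the total heat transfer to zero:
m×0.78×(44 − 341) + 796×2.36×(44 − 15) = 0
-231.66 m = -54478
m = -54478/-231.66 ≈ 235.2 g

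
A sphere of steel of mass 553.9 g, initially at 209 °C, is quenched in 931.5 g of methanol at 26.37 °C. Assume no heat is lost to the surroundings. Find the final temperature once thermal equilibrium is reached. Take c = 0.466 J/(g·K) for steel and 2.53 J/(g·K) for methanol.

T_f ≈ 44.4 °C

T_f = Σ m_i c_i T_i / Σ m_i c_i:
T_f = (258.12×209 + 2356.7×26.37) / (258.12 + 2356.7)
    = 116093 / 2614.8 ≈ 44.40 °C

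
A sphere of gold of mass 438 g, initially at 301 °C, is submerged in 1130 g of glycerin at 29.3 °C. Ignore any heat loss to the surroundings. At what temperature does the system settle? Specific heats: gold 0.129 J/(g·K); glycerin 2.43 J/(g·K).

T_f ≈ 34.8 °C

Heat lost by the gold equals heat gained by the glycerin:
438·0.129·(301 − T) = 1130·2.43·(T − 29.3)
56.5(301 − T) = 2745.9(T − 29.3)
2802.4 T = 97462  ⇒  T ≈ 34.78 °C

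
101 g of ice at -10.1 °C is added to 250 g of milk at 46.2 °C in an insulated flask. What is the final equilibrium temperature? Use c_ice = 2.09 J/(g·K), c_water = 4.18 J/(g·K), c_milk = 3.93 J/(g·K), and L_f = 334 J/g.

T_f ≈ 6.8 °C

Conservation of energy gives ΣQ = 0:
ice -10.1→0 °C: 101×2.09×10.1 = 2132
  latent heat to melt: 101×334 = 33734
  meltwater 0→T: 101×4.18×T = 422.18 T
  milk cools: 250×3.93×(T − 46.2) = 982.5(T − 46.2)
1404.7 T = 45392 − 35866 = 9525.5
T ≈ 6.78 °C. Since T > 0 °C, the all-ice-melts assumption holds.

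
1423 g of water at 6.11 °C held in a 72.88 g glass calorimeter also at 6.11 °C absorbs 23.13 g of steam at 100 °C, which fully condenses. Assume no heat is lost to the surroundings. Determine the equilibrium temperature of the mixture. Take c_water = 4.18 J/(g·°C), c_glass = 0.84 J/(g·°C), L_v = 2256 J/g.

Energy balance with sensible and latent terms:
steam→water at 100 °C releases m L_v = 23.13·2256 = 52181; condensate cools 100→T: 23.13·4.18·(T − 100) = 96.68(T − 100); water warms: 1423·4.18·(T − 6.11) = 5948.1(T − 6.11); glass cup: 72.88·0.84·(T − 6.11) = 61.22(T − 6.11)
6106 T = 52181 + 9668.3 + 36717 = 98567
T ≈ 16.14 °C (< 100 °C, so full condensation is consistent).

T_f ≈ 16.1 °C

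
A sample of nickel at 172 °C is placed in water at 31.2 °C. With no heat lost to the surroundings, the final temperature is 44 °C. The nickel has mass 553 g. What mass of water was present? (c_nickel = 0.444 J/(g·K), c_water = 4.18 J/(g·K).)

m ≈ 587 g

Energy conservation, ΣQ = 0:
553·0.444·(44 − 172) + m·4.18·(44 − 31.2) = 0
53.5 m = 31428
m = 31428/53.5 ≈ 587.4 g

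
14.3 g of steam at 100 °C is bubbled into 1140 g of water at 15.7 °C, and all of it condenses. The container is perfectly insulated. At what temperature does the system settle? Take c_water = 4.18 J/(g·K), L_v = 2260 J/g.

T_f ≈ 23.4 °C

Energy conservation, ΣQ = 0:
latent heat released on condensation: 14.3·2260 = 32318; condensed water 100 °C→T: 59.77(T − 100); water warms: 1140·4.18·(T − 15.7) = 4765.2(T − 15.7)
4825 T = 32318 + 5977.4 + 74814 = 113109
T ≈ 23.44 °C, under the boiling point, so the assumption holds.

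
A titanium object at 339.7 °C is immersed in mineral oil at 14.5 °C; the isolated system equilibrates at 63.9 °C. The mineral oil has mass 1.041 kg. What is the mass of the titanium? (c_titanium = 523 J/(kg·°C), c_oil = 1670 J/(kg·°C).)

m ≈ 0.595 kg

Conservation of energy gives ΣQ = 0:
m×523×(63.9 − 339.7) + 1.041×1670×(63.9 − 14.5) = 0
-144243 m = -85880
m = -85880/-144243 ≈ 0.5954 kg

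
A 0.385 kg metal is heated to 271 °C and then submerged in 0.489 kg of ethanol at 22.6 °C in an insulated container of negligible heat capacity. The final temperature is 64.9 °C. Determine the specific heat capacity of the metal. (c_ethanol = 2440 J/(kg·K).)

Let T be the final temperature. ΣQ_i = 0:
0.385×c×(64.9 − 271) + 0.489×2440×(64.9 − 22.6) = 0
-79.35 c = -50471
c = -50471/-79.35 ≈ 636.1 J/(kg·K)

c ≈ 636 J/(kg·K)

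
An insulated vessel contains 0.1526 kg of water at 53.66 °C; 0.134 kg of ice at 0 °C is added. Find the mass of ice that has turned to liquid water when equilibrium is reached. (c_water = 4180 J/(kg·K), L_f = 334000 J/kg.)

Water can give up m c ΔT = 0.1526×4180×53.66 = 34228 J before reaching 0 °C.
Fully melting the ice requires m_ice L_f = 0.134×334000 = 44756 J.
That's not enough to melt it all — equilibrium is at 0 °C with ice remaining.
m_melted×334000 = 34228  ⇒  m_melted ≈ 0.1025 kg.

m_melted ≈ 0.102 kg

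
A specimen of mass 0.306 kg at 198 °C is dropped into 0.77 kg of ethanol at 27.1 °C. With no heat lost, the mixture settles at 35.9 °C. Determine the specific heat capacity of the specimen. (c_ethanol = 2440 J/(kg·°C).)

c ≈ 333 J/(kg·°C)

Energy conservation, ΣQ = 0:
0.306·c·(35.9 − 198) + 0.77·2440·(35.9 − 27.1) = 0
-49.6 c = -16533
c = -16533/-49.6 ≈ 333.3 J/(kg·°C)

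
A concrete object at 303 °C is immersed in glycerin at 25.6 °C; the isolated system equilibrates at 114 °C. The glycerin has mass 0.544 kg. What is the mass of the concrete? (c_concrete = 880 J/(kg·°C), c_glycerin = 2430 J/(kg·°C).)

m ≈ 0.703 kg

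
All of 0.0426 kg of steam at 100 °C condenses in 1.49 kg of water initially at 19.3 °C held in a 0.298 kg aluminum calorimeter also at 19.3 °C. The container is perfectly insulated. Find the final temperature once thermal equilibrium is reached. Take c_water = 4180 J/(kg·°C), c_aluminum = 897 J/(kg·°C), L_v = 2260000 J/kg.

T_f ≈ 35.9 °C

Taking heat into each body as positive, Σ m c ΔT = 0:
latent heat released on condensation: 0.0426×2260000 = 96276
  condensed water 100 °C→T: 178.07(T − 100)
  original water: 6228.2(T − 19.3)
  cup: 267.31(T − 19.3)
6673.6 T = 96276 + 17807 + 125363 = 239446
T ≈ 35.88 °C (< 100 °C, so full condensation is consistent).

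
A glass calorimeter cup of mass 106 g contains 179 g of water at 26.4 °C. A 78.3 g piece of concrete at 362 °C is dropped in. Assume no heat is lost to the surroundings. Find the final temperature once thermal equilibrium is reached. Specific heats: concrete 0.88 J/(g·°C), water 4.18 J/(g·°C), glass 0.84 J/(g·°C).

T_f ≈ 51.9 °C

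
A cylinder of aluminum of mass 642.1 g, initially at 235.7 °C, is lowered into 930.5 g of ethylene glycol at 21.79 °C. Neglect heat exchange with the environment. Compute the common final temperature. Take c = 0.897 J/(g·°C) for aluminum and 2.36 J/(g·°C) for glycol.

Heat gained plus heat lost sum to zero:
642.1×0.897×(T − 235.7) + 930.5×2.36×(T − 21.79) = 0
575.96(T − 235.7) + 2196(T − 21.79) = 0
2771.9 T = 183605
T = 183605/2771.9 ≈ 66.24 °C

T_f ≈ 66.2 °C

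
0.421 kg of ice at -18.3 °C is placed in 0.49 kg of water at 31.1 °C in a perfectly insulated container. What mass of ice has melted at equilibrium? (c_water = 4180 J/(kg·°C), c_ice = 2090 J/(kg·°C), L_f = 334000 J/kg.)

Cooling the water to 0 °C releases 0.49×4180×31.1 = 63699 J.
Of that, 0.421×2090×18.3 = 16102 J goes to bring the ice to 0 °C, leaving 47597 J.
Fully melting the ice requires m_ice L_f = 0.421×334000 = 140614 J.
47597 J < 140614 J, so only part of the ice melts and the system sits at 0 °C.
m_melt = 47597 / L_f = 0.1425 kg.

m_melted ≈ 0.143 kg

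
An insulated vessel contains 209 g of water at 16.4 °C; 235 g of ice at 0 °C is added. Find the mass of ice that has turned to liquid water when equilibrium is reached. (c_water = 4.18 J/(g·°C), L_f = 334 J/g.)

m_melted ≈ 42.9 g

Cooling the water to 0 °C releases 209·4.18·16.4 = 14327 J.
Fully melting the ice requires m_ice L_f = 235·334 = 78490 J.
That's not enough to melt it all — equilibrium is at 0 °C with ice remaining.
m_melt = 14327 / L_f = 42.9 g.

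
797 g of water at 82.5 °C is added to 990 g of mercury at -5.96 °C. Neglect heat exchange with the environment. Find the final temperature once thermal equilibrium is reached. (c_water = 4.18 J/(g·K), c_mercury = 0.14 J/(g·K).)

T_f ≈ 79.0 °C

Heat lost by the water equals heat gained by the mercury:
797·4.18·(82.5 − T) = 990·0.14·(T − (-5.96))
3331.5(82.5 − T) = 138.6(T − (-5.96))
3470.1 T = 274019  ⇒  T ≈ 78.97 °C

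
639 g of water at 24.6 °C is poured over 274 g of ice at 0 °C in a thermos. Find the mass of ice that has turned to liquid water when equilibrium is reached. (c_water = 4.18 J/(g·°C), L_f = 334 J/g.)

m_melted ≈ 197 g

Water can give up m c ΔT = 639×4.18×24.6 = 65707 J before reaching 0 °C.
Fully melting the ice requires m_ice L_f = 274×334 = 91516 J.
65707 J < 91516 J, so only part of the ice melts and the system sits at 0 °C.
m_melt = 65707 / L_f = 196.7 g.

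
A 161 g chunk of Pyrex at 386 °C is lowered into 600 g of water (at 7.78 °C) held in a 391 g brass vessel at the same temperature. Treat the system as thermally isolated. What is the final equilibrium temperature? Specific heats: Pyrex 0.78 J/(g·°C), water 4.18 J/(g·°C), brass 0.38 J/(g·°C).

T_f = Σ m_i c_i T_i / Σ m_i c_i:
T_f = (125.58·386 + 2508·7.78 + 148.58·7.78) / (125.58 + 2508 + 148.58)
    = 69142 / 2782.2 ≈ 24.85 °C

T_f ≈ 24.9 °C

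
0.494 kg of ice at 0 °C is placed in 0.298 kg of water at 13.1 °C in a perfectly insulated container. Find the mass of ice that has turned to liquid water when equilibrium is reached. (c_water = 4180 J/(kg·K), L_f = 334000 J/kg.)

Heat available from the water dropping to 0 °C: 0.298·4180·13.1 = 16318 J.
Melting all 0.494 kg of ice would need 0.494·334000 = 164996 J.
16318 J < 164996 J, so only part of the ice melts and the system sits at 0 °C.
m_melted·334000 = 16318  ⇒  m_melted ≈ 0.04886 kg.

m_melted ≈ 0.0489 kg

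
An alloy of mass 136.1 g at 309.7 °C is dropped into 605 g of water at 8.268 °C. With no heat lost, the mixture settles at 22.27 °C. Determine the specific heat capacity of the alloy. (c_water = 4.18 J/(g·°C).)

Heat gained plus heat lost sum to zero:
136.1·c·(22.27 − 309.7) + 605·4.18·(22.27 − 8.268) = 0
-39119 c = -35410
c = -35410/-39119 ≈ 0.9052 J/(g·°C)

c ≈ 0.905 J/(g·°C)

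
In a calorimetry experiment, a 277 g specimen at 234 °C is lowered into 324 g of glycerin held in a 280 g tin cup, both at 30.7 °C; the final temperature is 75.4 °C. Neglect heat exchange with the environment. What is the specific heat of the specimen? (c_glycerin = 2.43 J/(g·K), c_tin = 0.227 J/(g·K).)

c ≈ 0.866 J/(g·K)

Net heat exchanged in the isolated system is zero:
277×c×(75.4 − 234) + 324×2.43×(75.4 − 30.7) + 280×0.227×(75.4 − 30.7) = 0
-43932 c = -38034
c = -38034/-43932 ≈ 0.8658 J/(g·K)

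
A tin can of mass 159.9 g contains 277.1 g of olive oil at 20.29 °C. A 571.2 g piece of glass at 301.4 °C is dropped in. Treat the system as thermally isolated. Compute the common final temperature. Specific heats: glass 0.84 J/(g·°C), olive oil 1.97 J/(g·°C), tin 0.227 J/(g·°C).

Taking heat into each body as positive, Σ m c ΔT = 0:
571.2×0.84×(T − 301.4) + 277.1×1.97×(T − 20.29) + 159.9×0.227×(T − 20.29) = 0
(479.81 + 545.89 + 36.3) T = 479.81×301.4 + 545.89×20.29 + 36.3×20.29
T ≈ 147.30 °C

T_f ≈ 147.3 °C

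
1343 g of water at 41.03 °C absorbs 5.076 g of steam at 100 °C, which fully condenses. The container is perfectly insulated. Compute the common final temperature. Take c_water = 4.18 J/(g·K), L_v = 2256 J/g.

T_f ≈ 43.3 °C

Net heat exchanged in the isolated system is zero:
condense steam: −5.076×2256 = −11451
  condensed water 100 °C→T: 21.22(T − 100)
  water warms: 1343×4.18×(T − 41.03) = 5613.7(T − 41.03)
5635 T = 11451 + 2121.8 + 230332 = 243905
T ≈ 43.28 °C — below 100 °C, confirming all the steam condensed.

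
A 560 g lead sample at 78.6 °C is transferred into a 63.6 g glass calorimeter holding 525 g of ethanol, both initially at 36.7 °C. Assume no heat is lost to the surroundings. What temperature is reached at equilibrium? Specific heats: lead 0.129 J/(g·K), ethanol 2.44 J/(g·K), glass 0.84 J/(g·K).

With ΣQ=0 the equilibrium temperature is the m·c-weighted mean:
T_f = (72.24·78.6 + 1281·36.7 + 53.42·36.7) / (72.24 + 1281 + 53.42)
    = 54651 / 1406.7 ≈ 38.85 °C

T_f ≈ 38.9 °C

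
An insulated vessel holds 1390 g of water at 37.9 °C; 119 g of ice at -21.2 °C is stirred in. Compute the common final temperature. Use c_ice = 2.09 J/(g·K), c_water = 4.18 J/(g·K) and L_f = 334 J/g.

T_f ≈ 27.8 °C

Energy conservation, ΣQ = 0:
warm ice to 0 °C: 119×2.09×(0 − (-21.2)) = 5272.7; latent heat to melt: 119×334 = 39746; warm the meltwater: 497.42 T; water cools: 1390×4.18×(T − 37.9) = 5810.2(T − 37.9)
6307.6 T = 220207 − 45019 = 175188
T ≈ 27.77 °C (positive, so assuming full melt was valid).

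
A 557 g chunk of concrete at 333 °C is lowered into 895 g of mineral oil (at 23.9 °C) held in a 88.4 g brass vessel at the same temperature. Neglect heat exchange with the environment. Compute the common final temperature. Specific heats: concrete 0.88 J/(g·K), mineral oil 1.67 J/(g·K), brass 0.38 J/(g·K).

T_f = Σ m_i c_i T_i / Σ m_i c_i:
T_f = (490.16·333 + 1494.6·23.9 + 33.59·23.9) / (490.16 + 1494.6 + 33.59)
    = 199748 / 2018.4 ≈ 98.96 °C

T_f ≈ 99.0 °C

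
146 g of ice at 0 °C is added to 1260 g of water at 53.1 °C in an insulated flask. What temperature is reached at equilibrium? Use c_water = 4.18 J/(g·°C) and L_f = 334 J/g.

Heat gained plus heat lost sum to zero:
fusion: m_ice L_f = 146·334 = 48764; meltwater 0→T: 146·4.18·T = 610.28 T; water: 5266.8(T − 53.1)
5877.1 T = 279667 − 48764 = 230903
T ≈ 39.29 °C (positive, so assuming full melt was valid).

T_f ≈ 39.3 °C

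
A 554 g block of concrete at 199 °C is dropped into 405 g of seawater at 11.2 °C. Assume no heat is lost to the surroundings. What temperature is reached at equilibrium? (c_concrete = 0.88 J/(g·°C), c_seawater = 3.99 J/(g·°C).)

T_f ≈ 54.7 °C

T_f is the heat-capacity-weighted average of the initial temperatures:
T_f = (487.52×199 + 1616×11.2) / (487.52 + 1616)
    = 115115 / 2103.5 ≈ 54.73 °C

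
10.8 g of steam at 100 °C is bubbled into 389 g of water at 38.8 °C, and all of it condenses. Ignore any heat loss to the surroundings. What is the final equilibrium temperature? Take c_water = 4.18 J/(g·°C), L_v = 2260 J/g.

T_f ≈ 55.1 °C

Conservation of energy gives ΣQ = 0:
steam→water at 100 °C releases m L_v = 10.8×2260 = 24408
  condensate cools 100→T: 10.8×4.18×(T − 100) = 45.14(T − 100)
  water warms: 389×4.18×(T − 38.8) = 1626(T − 38.8)
1671.2 T = 24408 + 4514.4 + 63090 = 92012
T ≈ 55.06 °C — below 100 °C, confirming all the steam condensed.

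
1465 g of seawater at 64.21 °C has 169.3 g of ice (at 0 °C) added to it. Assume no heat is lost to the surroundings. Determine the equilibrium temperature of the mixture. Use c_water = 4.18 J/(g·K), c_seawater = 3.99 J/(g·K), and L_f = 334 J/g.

T_f ≈ 48.6 °C

Energy conservation, ΣQ = 0:
latent heat to melt: 169.3·334 = 56546; warm the meltwater: 707.67 T; seawater: 5845.4(T − 64.21)
6553 T = 375330 − 56546 = 318784
T ≈ 48.65 °C. Since T > 0 °C, the all-ice-melts assumption holds.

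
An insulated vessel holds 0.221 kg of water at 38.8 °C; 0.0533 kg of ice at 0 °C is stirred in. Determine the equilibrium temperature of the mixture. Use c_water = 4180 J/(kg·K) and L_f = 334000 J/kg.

Taking heat into each body as positive, Σ m c ΔT = 0:
latent heat to melt: 0.0533·334000 = 17802
  meltwater 0→T: 0.0533·4180·T = 222.79 T
  water cools: 0.221·4180·(T − 38.8) = 923.78(T − 38.8)
1146.6 T = 35843 − 17802 = 18040
T ≈ 15.73 °C (positive, so assuming full melt was valid).

T_f ≈ 15.7 °C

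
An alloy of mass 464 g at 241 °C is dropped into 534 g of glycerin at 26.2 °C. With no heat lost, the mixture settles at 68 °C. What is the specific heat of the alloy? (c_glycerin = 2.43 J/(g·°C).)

c ≈ 0.676 J/(g·°C)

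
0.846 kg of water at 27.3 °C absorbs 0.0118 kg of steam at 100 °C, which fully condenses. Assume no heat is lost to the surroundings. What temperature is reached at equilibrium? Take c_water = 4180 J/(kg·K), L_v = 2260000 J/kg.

Sum of m c ΔT and latent-heat terms is zero:
latent heat released on condensation: 0.0118×2260000 = 26668
  condensed water 100 °C→T: 49.32(T − 100)
  water warms: 0.846×4180×(T − 27.3) = 3536.3(T − 27.3)
3585.6 T = 26668 + 4932.4 + 96540 = 128141
T ≈ 35.74 °C — below 100 °C, confirming all the steam condensed.

T_f ≈ 35.7 °C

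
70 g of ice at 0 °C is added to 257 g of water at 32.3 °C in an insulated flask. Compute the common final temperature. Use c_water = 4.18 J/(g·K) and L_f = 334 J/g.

T_f ≈ 8.3 °C

Net heat exchanged in the isolated system is zero:
fusion: m_ice L_f = 70×334 = 23380
  warm the meltwater: 292.6 T
  water: 1074.3(T − 32.3)
1366.9 T = 34699 − 23380 = 11319
T ≈ 8.28 °C. Since T > 0 °C, the all-ice-melts assumption holds.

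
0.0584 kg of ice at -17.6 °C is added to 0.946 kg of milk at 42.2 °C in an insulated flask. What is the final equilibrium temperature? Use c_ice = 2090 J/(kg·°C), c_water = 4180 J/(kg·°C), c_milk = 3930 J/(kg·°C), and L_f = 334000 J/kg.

T_f ≈ 34.1 °C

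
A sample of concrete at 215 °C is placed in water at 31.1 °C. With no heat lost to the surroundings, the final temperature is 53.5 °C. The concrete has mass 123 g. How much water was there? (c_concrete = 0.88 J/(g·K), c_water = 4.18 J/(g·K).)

m ≈ 187 g

Let T be the final temperature. ΣQ_i = 0:
123·0.88·(53.5 − 215) + m·4.18·(53.5 − 31.1) = 0
93.63 m = 17481
m = 17481/93.63 ≈ 186.7 g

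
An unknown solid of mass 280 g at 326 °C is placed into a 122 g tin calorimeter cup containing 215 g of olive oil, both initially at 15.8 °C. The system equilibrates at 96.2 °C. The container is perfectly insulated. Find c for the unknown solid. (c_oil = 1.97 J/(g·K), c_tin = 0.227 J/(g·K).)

c ≈ 0.564 J/(g·K)

Setting the total heat transfer to zero:
280·c·(96.2 − 326) + 215·1.97·(96.2 − 15.8) + 122·0.227·(96.2 − 15.8) = 0
-64344 c = -36280
c = -36280/-64344 ≈ 0.5638 J/(g·K)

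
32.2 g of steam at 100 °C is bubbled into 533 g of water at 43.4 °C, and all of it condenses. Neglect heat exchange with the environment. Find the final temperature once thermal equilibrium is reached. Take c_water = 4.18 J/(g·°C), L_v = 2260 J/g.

T_f ≈ 77.4 °C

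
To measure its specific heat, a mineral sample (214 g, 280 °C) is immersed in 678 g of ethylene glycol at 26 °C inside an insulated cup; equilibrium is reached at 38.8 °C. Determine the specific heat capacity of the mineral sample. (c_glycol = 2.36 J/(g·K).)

Energy conservation, ΣQ = 0:
214·c·(38.8 − 280) + 678·2.36·(38.8 − 26) = 0
-51617 c = -20481
c = -20481/-51617 ≈ 0.3968 J/(g·K)

c ≈ 0.397 J/(g·K)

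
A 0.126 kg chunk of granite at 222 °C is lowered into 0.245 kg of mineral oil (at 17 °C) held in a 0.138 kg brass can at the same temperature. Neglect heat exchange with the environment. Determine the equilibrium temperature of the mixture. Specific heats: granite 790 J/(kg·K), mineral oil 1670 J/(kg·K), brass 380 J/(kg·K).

T_f ≈ 53.4 °C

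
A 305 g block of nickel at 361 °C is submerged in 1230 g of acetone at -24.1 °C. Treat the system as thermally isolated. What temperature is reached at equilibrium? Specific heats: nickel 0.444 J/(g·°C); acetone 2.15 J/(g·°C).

T_f ≈ -5.3 °C

Taking heat into each body as positive, Σ m c ΔT = 0:
305·0.444·(T − 361) + 1230·2.15·(T − (-24.1)) = 0
135.42(T − 361) + 2644.5(T − (-24.1)) = 0
2779.9 T = -14846
T = -14846/2779.9 ≈ -5.34 °C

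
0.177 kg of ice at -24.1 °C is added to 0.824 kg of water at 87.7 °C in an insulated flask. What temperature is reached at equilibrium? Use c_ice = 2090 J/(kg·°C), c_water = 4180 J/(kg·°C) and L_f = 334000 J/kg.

Conservation of energy gives ΣQ = 0:
warm ice to 0 °C: 0.177×2090×(0 − (-24.1)) = 8915.3
  fusion: m_ice L_f = 0.177×334000 = 59118
  meltwater 0→T: 0.177×4180×T = 739.86 T
  water: 3444.3(T − 87.7)
4184.2 T = 302067 − 68033 = 234034
T ≈ 55.93 °C — above 0 °C, consistent with complete melting.

T_f ≈ 55.9 °C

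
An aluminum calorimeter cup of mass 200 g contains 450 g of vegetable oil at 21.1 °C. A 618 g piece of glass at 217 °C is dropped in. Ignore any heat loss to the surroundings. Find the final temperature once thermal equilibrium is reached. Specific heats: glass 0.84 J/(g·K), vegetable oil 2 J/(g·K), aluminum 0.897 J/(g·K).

T_f ≈ 84.7 °C

Energy conservation, ΣQ = 0:
618·0.84·(T − 217) + 450·2·(T − 21.1) + 200·0.897·(T − 21.1) = 0
(519.12 + 900 + 179.4) T = 519.12·217 + 900·21.1 + 179.4·21.1
T = 135424/1598.5 ≈ 84.72 °C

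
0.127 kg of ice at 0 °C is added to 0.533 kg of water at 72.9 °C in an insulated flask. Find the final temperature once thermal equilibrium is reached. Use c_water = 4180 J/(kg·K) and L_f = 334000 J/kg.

Setting the total heat transfer to zero:
melt ice: 0.127×334000 = 42418
  meltwater 0→T: 0.127×4180×T = 530.86 T
  water cools: 0.533×4180×(T − 72.9) = 2227.9(T − 72.9)
2758.8 T = 162417 − 42418 = 119999
T ≈ 43.50 °C. Since T > 0 °C, the all-ice-melts assumption holds.

T_f ≈ 43.5 °C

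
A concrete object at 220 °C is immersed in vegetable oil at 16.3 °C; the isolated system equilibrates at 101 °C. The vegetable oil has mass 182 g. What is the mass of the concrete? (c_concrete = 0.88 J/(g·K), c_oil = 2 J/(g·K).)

m ≈ 294 g

Energy conservation, ΣQ = 0:
m·0.88·(101 − 220) + 182·2·(101 − 16.3) = 0
-104.72 m = -30831
m = -30831/-104.72 ≈ 294.4 g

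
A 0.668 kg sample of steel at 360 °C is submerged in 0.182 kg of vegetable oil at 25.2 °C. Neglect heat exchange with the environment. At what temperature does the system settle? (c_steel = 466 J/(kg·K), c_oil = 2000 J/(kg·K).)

|Q_steel| = |Q_oil|:
0.668·466·(360 − T) = 0.182·2000·(T − 25.2)
311.29(360 − T) = 364(T − 25.2)
675.29 T = 121236  ⇒  T ≈ 179.53 °C

T_f ≈ 179.5 °C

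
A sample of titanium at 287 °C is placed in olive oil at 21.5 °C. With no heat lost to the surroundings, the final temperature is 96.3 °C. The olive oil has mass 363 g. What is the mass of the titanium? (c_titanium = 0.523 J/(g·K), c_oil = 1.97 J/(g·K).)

|Q_titanium| = |Q_oil|:
m×0.523×(287 − 96.3) = 363×1.97×(96.3 − 21.5)
99.74 m = 53490  ⇒  m ≈ 536.3 g

m ≈ 536 g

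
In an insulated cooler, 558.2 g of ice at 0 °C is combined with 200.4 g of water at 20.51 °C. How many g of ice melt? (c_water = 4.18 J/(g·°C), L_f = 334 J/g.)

m_melted ≈ 51.4 g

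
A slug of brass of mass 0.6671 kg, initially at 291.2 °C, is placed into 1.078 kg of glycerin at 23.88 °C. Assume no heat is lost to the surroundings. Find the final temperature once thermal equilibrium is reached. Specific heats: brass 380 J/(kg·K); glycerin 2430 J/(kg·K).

T_f ≈ 47.5 °C

Energy conservation, ΣQ = 0:
0.6671×380×(T − 291.2) + 1.078×2430×(T − 23.88) = 0
(253.5 + 2619.5) T = 253.5×291.2 + 2619.5×23.88
T = 136373 / 2873 = 47.5 °C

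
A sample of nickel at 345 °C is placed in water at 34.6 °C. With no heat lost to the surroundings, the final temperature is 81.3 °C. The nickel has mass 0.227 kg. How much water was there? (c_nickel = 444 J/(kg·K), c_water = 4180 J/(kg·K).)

m ≈ 0.136 kg

|Q_nickel| = |Q_water|:
0.227×444×(345 − 81.3) = m×4180×(81.3 − 34.6)
195206 m = 26578  ⇒  m ≈ 0.1362 kg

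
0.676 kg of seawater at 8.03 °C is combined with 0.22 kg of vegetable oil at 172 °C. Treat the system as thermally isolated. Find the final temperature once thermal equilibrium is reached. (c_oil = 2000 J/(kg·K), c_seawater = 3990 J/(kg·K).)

T_f is the heat-capacity-weighted average of the initial temperatures:
T_f = (440×172 + 2697.2×8.03) / (440 + 2697.2)
    = 97339 / 3137.2 ≈ 31.03 °C

T_f ≈ 31.0 °C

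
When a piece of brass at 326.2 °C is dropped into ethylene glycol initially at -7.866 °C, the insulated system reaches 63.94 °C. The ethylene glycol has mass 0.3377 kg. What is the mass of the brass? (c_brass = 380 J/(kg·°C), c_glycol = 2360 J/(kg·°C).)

m ≈ 0.574 kg

Heat lost by the brass = heat gained by the glycol:
m×380×(326.2 − 63.94) = 0.3377×2360×(63.94 − (-7.866))
99659 m = 57227  ⇒  m ≈ 0.5742 kg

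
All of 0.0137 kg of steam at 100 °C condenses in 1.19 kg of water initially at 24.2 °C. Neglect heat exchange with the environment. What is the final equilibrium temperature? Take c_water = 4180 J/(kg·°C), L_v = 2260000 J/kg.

Taking heat into each body as positive, Σ m c ΔT = 0:
condense steam: −0.0137×2260000 = −30962; condensed water 100 °C→T: 57.27(T − 100); original water: 4974.2(T − 24.2)
5031.5 T = 30962 + 5726.6 + 120376 = 157064
T ≈ 31.22 °C (< 100 °C, so full condensation is consistent).

T_f ≈ 31.2 °C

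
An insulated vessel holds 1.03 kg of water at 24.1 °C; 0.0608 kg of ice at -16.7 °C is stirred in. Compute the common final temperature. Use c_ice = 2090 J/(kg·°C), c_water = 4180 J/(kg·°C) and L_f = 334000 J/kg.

T_f ≈ 17.8 °C

Setting the total heat transfer to zero:
warm ice to 0 °C: 0.0608×2090×(0 − (-16.7)) = 2122.1; fusion: m_ice L_f = 0.0608×334000 = 20307; warm the meltwater: 254.14 T; water cools: 1.03×4180×(T − 24.1) = 4305.4(T − 24.1)
4559.5 T = 103760 − 22429 = 81331
T ≈ 17.84 °C (positive, so assuming full melt was valid).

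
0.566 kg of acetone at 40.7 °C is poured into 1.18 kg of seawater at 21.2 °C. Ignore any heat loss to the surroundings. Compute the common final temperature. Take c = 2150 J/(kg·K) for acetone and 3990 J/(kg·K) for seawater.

T_f ≈ 25.2 °C

T_f = Σ m_i c_i T_i / Σ m_i c_i:
T_f = (1216.9*40.7 + 4708.2*21.2) / (1216.9 + 4708.2)
    = 149342 / 5925.1 ≈ 25.20 °C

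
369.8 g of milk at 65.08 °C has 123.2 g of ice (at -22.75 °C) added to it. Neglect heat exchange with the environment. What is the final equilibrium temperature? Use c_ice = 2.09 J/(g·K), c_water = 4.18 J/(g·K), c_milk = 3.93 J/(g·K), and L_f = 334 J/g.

Let T be the final temperature. ΣQ_i = 0:
ice -22.75→0 °C: 123.2·2.09·22.75 = 5857.9; fusion: m_ice L_f = 123.2·334 = 41149; meltwater 0→T: 123.2·4.18·T = 514.98 T; milk cools: 369.8·3.93·(T − 65.08) = 1453.3(T − 65.08)
1968.3 T = 94582 − 47007 = 47575
T ≈ 24.17 °C (positive, so assuming full melt was valid).

T_f ≈ 24.2 °C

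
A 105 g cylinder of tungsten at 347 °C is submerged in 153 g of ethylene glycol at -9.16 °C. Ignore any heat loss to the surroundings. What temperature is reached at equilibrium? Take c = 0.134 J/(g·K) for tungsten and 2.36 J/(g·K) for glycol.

T_f ≈ 4.2 °C

Set heat shed by the hot body equal to heat absorbed by the cold body:
105*0.134*(347 − T) = 153*2.36*(T − (-9.16))
14.07(347 − T) = 361.08(T − (-9.16))
375.15 T = 1574.8  ⇒  T ≈ 4.20 °C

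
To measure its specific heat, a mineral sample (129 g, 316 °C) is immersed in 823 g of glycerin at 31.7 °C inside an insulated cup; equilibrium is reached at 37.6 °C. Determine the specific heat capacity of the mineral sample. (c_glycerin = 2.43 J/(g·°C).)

c ≈ 0.329 J/(g·°C)

m_s c (T_s − T_f) = m_glycerin c_glycerin (T_f − T_0):
129×c×(316 − 37.6) = 823×2.43×(37.6 − 31.7)
35914 c = 11799  ⇒  c ≈ 0.3285 J/(g·°C)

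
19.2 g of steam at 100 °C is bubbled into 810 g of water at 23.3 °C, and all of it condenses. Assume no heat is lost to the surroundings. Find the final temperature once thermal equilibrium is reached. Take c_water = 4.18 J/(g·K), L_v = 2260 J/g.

T_f ≈ 37.6 °C

Net heat exchanged in the isolated system is zero:
latent heat released on condensation: 19.2·2260 = 43392; condensed water 100 °C→T: 80.26(T − 100); original water: 3385.8(T − 23.3)
3466.1 T = 43392 + 8025.6 + 78889 = 130307
T ≈ 37.60 °C — below 100 °C, confirming all the steam condensed.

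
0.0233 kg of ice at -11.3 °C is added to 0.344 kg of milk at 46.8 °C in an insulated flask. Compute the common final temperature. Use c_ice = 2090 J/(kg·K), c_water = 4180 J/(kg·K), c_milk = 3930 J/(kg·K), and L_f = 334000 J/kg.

Setting the total heat transfer to zero:
warm ice to 0 °C: 0.0233·2090·(0 − (-11.3)) = 550.28
  melt ice: 0.0233·334000 = 7782.2
  warm the meltwater: 97.39 T
  milk cools: 0.344·3930·(T − 46.8) = 1351.9(T − 46.8)
1449.3 T = 63270 − 8332.5 = 54937
T ≈ 37.91 °C. Since T > 0 °C, the all-ice-melts assumption holds.

T_f ≈ 37.9 °C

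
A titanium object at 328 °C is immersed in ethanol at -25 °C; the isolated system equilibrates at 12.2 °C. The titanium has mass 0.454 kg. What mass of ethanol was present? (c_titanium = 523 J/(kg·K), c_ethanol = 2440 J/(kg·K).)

Heat gained plus heat lost sum to zero:
0.454·523·(12.2 − 328) + m·2440·(12.2 − (-25)) = 0
90768 m = 74984
m = 74984/90768 ≈ 0.8261 kg

m ≈ 0.826 kg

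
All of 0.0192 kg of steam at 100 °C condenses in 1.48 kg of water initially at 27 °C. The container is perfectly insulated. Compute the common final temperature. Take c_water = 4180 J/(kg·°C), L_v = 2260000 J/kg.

Taking heat into each body as positive, Σ m c ΔT = 0:
latent heat released on condensation: 0.0192·2260000 = 43392
  condensed water 100 °C→T: 80.26(T − 100)
  original water: 6186.4(T − 27)
6266.7 T = 43392 + 8025.6 + 167033 = 218450
T ≈ 34.86 °C, under the boiling point, so the assumption holds.

T_f ≈ 34.9 °C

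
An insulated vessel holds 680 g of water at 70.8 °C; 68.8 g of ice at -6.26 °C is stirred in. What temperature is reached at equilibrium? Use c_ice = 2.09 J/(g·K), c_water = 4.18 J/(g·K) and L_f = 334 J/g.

T_f ≈ 56.7 °C

Energy balance with sensible and latent terms:
ice -6.26→0 °C: 68.8×2.09×6.26 = 900.14; latent heat to melt: 68.8×334 = 22979; warm the meltwater: 287.58 T; water cools: 680×4.18×(T − 70.8) = 2842.4(T − 70.8)
3130 T = 201242 − 23879 = 177363
T ≈ 56.67 °C (positive, so assuming full melt was valid).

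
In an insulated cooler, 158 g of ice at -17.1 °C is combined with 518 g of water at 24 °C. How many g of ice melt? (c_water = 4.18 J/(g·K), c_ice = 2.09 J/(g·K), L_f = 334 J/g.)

m_melted ≈ 139 g

Cooling the water to 0 °C releases 518·4.18·24 = 51966 J.
Of that, 158·2.09·17.1 = 5646.8 J goes to bring the ice to 0 °C, leaving 46319 J.
Fully melting the ice requires m_ice L_f = 158·334 = 52772 J.
That's not enough to melt it all — equilibrium is at 0 °C with ice remaining.
m_melted·334 = 46319  ⇒  m_melted ≈ 138.7 g.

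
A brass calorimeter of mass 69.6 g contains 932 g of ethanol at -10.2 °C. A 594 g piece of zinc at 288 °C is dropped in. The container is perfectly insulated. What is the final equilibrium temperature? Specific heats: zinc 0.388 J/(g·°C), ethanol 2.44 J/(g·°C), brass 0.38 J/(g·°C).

T_f ≈ 17.0 °C

Net heat exchanged in the isolated system is zero:
594·0.388·(T − 288) + 932·2.44·(T − (-10.2)) + 69.6·0.38·(T − (-10.2)) = 0
230.47(T − 288) + 2274.1(T − (-10.2)) + 26.45(T − (-10.2)) = 0
(230.47 + 2274.1 + 26.45) T = 230.47·288 + 2274.1·(-10.2) + 26.45·(-10.2)
T ≈ 16.95 °C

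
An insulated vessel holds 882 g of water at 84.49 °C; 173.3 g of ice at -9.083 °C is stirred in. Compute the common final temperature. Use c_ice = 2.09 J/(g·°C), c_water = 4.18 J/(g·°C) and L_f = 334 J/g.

T_f ≈ 56.7 °C

Conservation of energy gives ΣQ = 0:
warm ice to 0 °C: 173.3×2.09×(0 − (-9.083)) = 3289.8; latent heat to melt: 173.3×334 = 57882; warm the meltwater: 724.39 T; water cools: 882×4.18×(T − 84.49) = 3686.8(T − 84.49)
4411.2 T = 311494 − 61172 = 250322
T ≈ 56.75 °C. Since T > 0 °C, the all-ice-melts assumption holds.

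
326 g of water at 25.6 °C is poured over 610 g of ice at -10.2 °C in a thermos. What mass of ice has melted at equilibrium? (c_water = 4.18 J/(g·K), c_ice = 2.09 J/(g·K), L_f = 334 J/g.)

m_melted ≈ 65.5 g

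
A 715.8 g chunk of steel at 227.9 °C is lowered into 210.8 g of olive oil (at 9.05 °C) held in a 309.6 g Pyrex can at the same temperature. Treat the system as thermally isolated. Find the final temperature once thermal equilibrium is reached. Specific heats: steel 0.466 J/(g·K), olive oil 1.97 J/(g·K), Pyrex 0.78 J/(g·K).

T_f ≈ 82.8 °C

Taking heat into each body as positive, Σ m c ΔT = 0:
715.8·0.466·(T − 227.9) + 210.8·1.97·(T − 9.05) + 309.6·0.78·(T − 9.05) = 0
333.56(T − 227.9) + 415.28(T − 9.05) + 241.49(T − 9.05) = 0
(333.56 + 415.28 + 241.49) T = 333.56·227.9 + 415.28·9.05 + 241.49·9.05
T = 81963/990.33 ≈ 82.76 °C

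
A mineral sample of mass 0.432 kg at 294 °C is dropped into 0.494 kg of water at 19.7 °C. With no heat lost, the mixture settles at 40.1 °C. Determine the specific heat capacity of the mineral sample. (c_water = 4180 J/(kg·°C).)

Heat gained plus heat lost sum to zero:
0.432·c·(40.1 − 294) + 0.494·4180·(40.1 − 19.7) = 0
-109.68 c = -42124
c = -42124/-109.68 ≈ 384 J/(kg·°C)

c ≈ 384 J/(kg·°C)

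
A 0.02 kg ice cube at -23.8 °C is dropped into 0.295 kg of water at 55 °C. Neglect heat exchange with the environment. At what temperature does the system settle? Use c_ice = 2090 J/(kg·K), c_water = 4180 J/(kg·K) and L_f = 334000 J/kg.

T_f ≈ 45.7 °C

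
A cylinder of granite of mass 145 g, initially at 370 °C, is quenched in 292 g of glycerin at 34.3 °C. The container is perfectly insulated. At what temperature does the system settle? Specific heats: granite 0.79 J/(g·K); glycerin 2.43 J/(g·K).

Energy conservation, ΣQ = 0:
145*0.79*(T − 370) + 292*2.43*(T − 34.3) = 0
114.55(T − 370) + 709.56(T − 34.3) = 0
824.11 T = 66721
T ≈ 80.96 °C

T_f ≈ 81.0 °C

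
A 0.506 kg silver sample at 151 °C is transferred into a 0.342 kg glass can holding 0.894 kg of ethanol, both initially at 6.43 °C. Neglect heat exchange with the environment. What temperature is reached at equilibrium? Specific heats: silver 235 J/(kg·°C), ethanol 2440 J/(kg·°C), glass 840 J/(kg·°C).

T_f ≈ 13.1 °C

Conservation of energy gives ΣQ = 0:
0.506·235·(T − 151) + 0.894·2440·(T − 6.43) + 0.342·840·(T − 6.43) = 0
118.91(T − 151) + 2181.4(T − 6.43) + 287.28(T − 6.43) = 0
2587.6 T = 33829
T ≈ 13.07 °C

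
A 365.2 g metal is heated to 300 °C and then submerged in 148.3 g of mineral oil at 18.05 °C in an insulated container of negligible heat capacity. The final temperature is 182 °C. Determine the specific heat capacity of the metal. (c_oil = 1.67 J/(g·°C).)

c ≈ 0.942 J/(g·°C)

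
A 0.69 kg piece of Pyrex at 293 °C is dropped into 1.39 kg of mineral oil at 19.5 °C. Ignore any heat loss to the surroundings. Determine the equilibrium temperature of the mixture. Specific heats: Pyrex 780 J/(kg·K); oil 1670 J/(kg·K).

T_f ≈ 71.0 °C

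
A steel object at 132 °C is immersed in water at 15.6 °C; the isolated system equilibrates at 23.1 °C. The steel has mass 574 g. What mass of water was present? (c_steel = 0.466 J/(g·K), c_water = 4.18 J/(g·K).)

Heat gained plus heat lost sum to zero:
574·0.466·(23.1 − 132) + m·4.18·(23.1 − 15.6) = 0
31.35 m = 29129
m = 29129/31.35 ≈ 929.2 g

m ≈ 929 g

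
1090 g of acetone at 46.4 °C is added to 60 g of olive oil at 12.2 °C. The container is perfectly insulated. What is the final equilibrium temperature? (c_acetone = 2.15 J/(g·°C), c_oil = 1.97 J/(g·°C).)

T_f ≈ 44.8 °C

With ΣQ=0 the equilibrium temperature is the m·c-weighted mean:
T_f = (2343.5*46.4 + 118.2*12.2) / (2343.5 + 118.2)
    = 110180 / 2461.7 ≈ 44.76 °C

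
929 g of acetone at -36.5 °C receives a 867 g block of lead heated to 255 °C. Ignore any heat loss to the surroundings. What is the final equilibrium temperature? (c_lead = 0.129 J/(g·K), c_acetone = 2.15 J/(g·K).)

T_f ≈ -21.0 °C

Taking heat into each body as positive, Σ m c ΔT = 0:
867·0.129·(T − 255) + 929·2.15·(T − (-36.5)) = 0
111.84(T − 255) + 1997.3(T − (-36.5)) = 0
2109.2 T = -44383
T = -44383 / 2109.2 = -21 °C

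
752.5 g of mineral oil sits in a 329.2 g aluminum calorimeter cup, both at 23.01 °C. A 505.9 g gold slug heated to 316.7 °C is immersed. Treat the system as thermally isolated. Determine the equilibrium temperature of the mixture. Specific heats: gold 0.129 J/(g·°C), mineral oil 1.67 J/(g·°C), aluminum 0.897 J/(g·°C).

Setting the total heat transfer to zero:
505.9×0.129×(T − 316.7) + 752.5×1.67×(T − 23.01) + 329.2×0.897×(T − 23.01) = 0
65.26(T − 316.7) + 1256.7(T − 23.01) + 295.29(T − 23.01) = 0
(65.26 + 1256.7 + 295.29) T = 65.26×316.7 + 1256.7×23.01 + 295.29×23.01
T = 56379/1617.2 ≈ 34.86 °C

T_f ≈ 34.9 °C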